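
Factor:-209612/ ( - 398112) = 139/264 = 2^ ( - 3 )*3^(-1)*11^( - 1) * 139^1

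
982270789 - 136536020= 845734769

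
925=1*925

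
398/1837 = 398/1837=   0.22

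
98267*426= 41861742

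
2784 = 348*8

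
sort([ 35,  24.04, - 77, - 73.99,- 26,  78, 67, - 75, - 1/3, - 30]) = [-77,  -  75, - 73.99 , -30, - 26, - 1/3, 24.04,  35,  67, 78 ]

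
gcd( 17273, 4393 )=23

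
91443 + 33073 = 124516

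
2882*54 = 155628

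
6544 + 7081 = 13625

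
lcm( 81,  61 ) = 4941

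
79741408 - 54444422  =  25296986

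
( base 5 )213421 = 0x1CC1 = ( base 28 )9AP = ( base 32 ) 761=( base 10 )7361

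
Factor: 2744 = 2^3 * 7^3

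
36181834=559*64726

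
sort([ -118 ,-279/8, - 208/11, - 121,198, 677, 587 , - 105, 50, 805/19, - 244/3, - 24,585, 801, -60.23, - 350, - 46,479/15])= [ - 350, - 121, - 118, -105,  -  244/3, - 60.23, - 46, - 279/8, - 24, - 208/11, 479/15, 805/19, 50,198, 585, 587, 677, 801 ] 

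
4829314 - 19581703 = -14752389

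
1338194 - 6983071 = -5644877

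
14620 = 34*430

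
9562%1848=322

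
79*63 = 4977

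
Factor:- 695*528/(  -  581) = 366960/581 = 2^4  *3^1 * 5^1*7^( - 1 )*11^1*83^( - 1)*139^1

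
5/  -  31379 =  - 1 + 31374/31379 = -0.00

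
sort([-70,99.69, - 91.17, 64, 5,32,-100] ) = [  -  100, -91.17,  -  70,  5,32,64, 99.69 ] 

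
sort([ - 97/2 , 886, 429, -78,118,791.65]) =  [ - 78, - 97/2, 118,429,  791.65,886] 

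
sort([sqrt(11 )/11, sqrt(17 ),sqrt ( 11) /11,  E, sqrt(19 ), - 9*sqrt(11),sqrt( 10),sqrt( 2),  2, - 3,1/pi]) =[ - 9* sqrt(11), - 3,  sqrt(11 ) /11, sqrt(11 )/11, 1/pi,sqrt (2 ), 2,  E  ,  sqrt(10),sqrt( 17),sqrt(19)] 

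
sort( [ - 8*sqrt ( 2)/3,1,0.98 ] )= [  -  8*sqrt(2 )/3,0.98, 1]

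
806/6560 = 403/3280 = 0.12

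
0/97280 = 0   =  0.00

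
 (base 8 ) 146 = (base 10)102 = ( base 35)2W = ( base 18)5C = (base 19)57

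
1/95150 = 1/95150 = 0.00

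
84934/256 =331  +  99/128=331.77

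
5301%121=98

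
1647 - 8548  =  -6901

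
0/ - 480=0/1 = - 0.00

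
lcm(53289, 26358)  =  2451294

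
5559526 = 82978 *67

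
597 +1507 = 2104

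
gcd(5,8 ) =1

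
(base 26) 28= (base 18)36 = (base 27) 26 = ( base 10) 60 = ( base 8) 74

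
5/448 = 5/448 = 0.01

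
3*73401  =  220203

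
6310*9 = 56790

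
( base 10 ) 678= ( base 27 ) p3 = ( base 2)1010100110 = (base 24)146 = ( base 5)10203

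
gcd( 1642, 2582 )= 2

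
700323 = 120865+579458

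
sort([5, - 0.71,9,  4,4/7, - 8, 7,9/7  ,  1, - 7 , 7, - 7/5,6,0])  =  [ - 8, - 7, - 7/5, - 0.71, 0,4/7, 1,9/7,4,5,6,7  ,  7,9]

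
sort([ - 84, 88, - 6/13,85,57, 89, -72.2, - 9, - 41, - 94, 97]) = [ - 94, - 84, - 72.2, - 41, - 9, - 6/13, 57, 85, 88,  89, 97] 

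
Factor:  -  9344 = -2^7*73^1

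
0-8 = -8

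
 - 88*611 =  -53768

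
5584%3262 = 2322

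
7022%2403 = 2216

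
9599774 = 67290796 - 57691022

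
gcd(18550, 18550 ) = 18550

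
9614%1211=1137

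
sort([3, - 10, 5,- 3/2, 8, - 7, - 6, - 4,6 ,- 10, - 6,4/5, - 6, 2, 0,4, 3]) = [-10, - 10,-7, - 6,  -  6,-6,  -  4, - 3/2, 0, 4/5,2, 3, 3,4, 5 , 6,8 ] 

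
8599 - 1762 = 6837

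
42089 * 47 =1978183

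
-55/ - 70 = 11/14  =  0.79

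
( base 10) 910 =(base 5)12120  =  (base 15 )40A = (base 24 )1DM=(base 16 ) 38E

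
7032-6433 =599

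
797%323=151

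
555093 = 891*623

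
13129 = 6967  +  6162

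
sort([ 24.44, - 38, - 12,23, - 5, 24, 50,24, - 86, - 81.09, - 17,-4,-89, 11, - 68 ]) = [ - 89,-86, - 81.09,  -  68, - 38, - 17,  -  12,-5, - 4,11, 23,24 , 24, 24.44,50]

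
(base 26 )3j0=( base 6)15402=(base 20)662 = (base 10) 2522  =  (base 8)4732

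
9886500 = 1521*6500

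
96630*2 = 193260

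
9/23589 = 1/2621 = 0.00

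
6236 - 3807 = 2429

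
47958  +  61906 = 109864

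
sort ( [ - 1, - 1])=[ - 1 , - 1]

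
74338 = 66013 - - 8325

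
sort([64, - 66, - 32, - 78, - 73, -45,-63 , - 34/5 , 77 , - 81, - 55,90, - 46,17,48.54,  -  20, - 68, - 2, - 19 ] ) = [-81, - 78,-73,-68,  -  66, - 63, - 55, - 46, - 45, - 32,-20,  -  19, - 34/5,  -  2,17, 48.54, 64,  77,90]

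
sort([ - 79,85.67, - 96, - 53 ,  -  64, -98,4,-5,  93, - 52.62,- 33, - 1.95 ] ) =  [ - 98,-96, -79, - 64 , - 53 , - 52.62,  -  33, - 5, - 1.95,4,85.67,93 ]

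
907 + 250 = 1157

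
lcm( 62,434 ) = 434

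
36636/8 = 4579  +  1/2 = 4579.50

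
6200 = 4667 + 1533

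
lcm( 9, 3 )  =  9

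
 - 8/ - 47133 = 8/47133 = 0.00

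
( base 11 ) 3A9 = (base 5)3412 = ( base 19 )167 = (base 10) 482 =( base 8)742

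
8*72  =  576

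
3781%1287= 1207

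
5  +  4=9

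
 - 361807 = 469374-831181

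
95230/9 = 95230/9  =  10581.11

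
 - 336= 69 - 405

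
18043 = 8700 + 9343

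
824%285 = 254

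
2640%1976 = 664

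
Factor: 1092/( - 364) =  - 3^1 =- 3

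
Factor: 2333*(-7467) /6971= -17420511/6971  =  -3^1*19^1*131^1*2333^1*6971^( - 1)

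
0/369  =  0 = 0.00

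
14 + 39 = 53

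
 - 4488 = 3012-7500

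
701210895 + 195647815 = 896858710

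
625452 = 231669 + 393783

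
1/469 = 1/469 = 0.00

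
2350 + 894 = 3244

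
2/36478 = 1/18239 = 0.00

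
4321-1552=2769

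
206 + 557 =763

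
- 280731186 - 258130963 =-538862149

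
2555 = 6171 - 3616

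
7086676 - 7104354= - 17678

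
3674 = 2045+1629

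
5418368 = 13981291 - 8562923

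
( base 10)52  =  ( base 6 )124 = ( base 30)1M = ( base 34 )1i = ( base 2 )110100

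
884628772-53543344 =831085428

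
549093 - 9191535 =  - 8642442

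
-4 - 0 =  - 4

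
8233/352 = 8233/352= 23.39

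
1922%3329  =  1922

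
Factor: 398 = 2^1 *199^1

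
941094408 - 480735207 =460359201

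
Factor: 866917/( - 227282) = -2^ ( - 1 )*11^( - 1) * 10331^( - 1 )*866917^1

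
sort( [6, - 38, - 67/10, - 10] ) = [ - 38 , - 10, - 67/10, 6 ] 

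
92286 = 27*3418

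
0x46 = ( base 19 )3d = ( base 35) 20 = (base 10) 70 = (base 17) 42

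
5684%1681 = 641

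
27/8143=27/8143  =  0.00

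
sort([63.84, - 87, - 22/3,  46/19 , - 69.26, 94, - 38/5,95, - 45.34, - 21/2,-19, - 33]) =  [ - 87, - 69.26,-45.34, - 33, - 19, - 21/2, - 38/5 , - 22/3,46/19, 63.84,94,95]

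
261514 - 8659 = 252855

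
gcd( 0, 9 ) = 9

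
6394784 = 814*7856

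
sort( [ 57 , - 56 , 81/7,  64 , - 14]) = [ - 56,-14,81/7,57,64] 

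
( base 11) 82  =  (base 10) 90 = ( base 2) 1011010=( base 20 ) 4a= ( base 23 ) 3L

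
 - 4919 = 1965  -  6884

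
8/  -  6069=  - 8/6069 = - 0.00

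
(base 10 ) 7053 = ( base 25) B73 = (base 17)176f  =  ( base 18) 13df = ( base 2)1101110001101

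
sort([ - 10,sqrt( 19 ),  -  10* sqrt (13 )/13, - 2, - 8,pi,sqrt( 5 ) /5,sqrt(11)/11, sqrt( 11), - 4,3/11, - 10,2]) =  [ - 10, - 10, - 8, - 4, - 10*sqrt (13 )/13,-2,3/11 , sqrt(11)/11,sqrt ( 5)/5,2,pi,sqrt( 11),sqrt (19 ) ]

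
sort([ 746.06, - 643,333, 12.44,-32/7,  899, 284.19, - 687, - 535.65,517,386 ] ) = [ -687, - 643, - 535.65,- 32/7, 12.44,284.19,333,386,517,746.06, 899 ] 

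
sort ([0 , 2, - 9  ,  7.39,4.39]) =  [-9, 0, 2,4.39, 7.39] 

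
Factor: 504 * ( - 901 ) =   -  454104  =  - 2^3*3^2 *7^1 *17^1 * 53^1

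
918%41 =16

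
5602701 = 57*98293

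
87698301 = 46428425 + 41269876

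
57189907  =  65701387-8511480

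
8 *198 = 1584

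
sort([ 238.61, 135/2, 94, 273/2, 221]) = [135/2 , 94, 273/2, 221, 238.61]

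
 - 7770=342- 8112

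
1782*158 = 281556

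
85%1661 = 85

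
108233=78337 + 29896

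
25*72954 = 1823850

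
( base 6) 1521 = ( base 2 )110011001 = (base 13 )256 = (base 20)109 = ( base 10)409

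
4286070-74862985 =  - 70576915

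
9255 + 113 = 9368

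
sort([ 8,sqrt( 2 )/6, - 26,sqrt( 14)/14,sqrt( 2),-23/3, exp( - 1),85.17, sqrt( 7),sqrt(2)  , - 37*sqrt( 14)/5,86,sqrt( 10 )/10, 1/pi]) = [ - 37 * sqrt (14)/5, - 26, - 23/3, sqrt( 2)/6,  sqrt ( 14) /14,  sqrt(10) /10,1/pi,exp( - 1 ),sqrt( 2),sqrt( 2),sqrt( 7 ), 8, 85.17,  86] 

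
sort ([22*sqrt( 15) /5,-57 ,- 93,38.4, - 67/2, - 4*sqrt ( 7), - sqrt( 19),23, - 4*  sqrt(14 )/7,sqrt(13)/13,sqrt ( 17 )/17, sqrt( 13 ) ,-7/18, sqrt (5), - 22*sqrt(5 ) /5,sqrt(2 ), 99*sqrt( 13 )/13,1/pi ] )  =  [ - 93, - 57, - 67/2, - 4*sqrt(7 ), - 22*sqrt( 5)/5, - sqrt(19) , - 4*sqrt( 14 )/7, - 7/18, sqrt(17)/17,sqrt ( 13 )/13, 1/pi, sqrt(2 ),sqrt( 5) , sqrt(13),22*sqrt( 15)/5,23,99 *sqrt (13 )/13,38.4]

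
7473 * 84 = 627732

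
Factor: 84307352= 2^3 * 17^1 * 31^1*19997^1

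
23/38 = 23/38 =0.61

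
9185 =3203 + 5982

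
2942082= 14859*198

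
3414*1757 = 5998398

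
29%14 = 1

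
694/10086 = 347/5043 = 0.07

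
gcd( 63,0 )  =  63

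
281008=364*772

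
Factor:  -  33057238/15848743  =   - 2^1 * 17^( - 1)*79^(-1)*11801^(-1 ) * 16528619^1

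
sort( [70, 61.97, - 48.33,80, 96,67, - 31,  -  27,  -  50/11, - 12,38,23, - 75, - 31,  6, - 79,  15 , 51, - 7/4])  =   [ - 79, - 75,  -  48.33,  -  31, - 31,- 27, - 12, - 50/11,- 7/4,6 , 15,23,38,51,61.97,  67,70,80, 96]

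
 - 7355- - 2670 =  - 4685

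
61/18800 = 61/18800 =0.00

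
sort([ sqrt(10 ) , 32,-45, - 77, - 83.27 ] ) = [ - 83.27, - 77, - 45,  sqrt(10), 32] 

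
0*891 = 0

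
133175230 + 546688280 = 679863510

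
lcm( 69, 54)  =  1242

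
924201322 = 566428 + 923634894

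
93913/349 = 269 + 32/349 = 269.09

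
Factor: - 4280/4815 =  - 8/9 = -  2^3*3^ ( - 2 ) 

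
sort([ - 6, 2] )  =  [ - 6, 2]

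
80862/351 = 230  +  44/117=230.38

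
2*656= 1312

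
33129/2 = 33129/2 = 16564.50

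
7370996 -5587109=1783887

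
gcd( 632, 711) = 79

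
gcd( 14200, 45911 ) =1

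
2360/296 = 7 + 36/37 = 7.97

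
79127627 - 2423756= 76703871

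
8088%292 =204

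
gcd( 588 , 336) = 84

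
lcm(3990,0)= 0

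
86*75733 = 6513038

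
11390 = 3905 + 7485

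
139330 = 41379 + 97951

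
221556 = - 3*( - 73852) 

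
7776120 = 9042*860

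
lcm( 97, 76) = 7372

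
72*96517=6949224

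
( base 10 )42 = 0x2A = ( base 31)1B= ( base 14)30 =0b101010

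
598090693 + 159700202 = 757790895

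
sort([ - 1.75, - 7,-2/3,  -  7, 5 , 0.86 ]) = [ - 7,- 7, - 1.75, - 2/3,0.86,  5] 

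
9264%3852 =1560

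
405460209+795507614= 1200967823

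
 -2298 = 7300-9598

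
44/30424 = 11/7606 = 0.00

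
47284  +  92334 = 139618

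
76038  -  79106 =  - 3068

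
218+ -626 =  - 408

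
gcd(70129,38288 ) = 1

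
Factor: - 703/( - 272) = 2^( - 4 )*17^( - 1 )*19^1*37^1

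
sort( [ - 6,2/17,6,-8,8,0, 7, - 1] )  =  [ - 8, - 6, - 1, 0, 2/17,6,7,8] 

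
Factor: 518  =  2^1*7^1*37^1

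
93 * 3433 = 319269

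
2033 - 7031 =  - 4998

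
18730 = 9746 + 8984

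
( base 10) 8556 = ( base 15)2806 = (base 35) 6yg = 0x216C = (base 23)g40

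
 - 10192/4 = - 2548=- 2548.00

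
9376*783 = 7341408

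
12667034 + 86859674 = 99526708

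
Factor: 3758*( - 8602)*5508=-178053348528 = - 2^4*3^4*11^1*17^2*23^1*1879^1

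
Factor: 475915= 5^1 * 11^1*17^1* 509^1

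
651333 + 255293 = 906626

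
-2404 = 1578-3982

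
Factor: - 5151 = -3^1*17^1*101^1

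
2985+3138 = 6123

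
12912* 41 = 529392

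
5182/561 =9 + 133/561 =9.24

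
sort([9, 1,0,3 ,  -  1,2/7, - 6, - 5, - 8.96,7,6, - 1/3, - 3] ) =[ -8.96, - 6, - 5, - 3, -1, - 1/3, 0, 2/7, 1 , 3,  6,7, 9] 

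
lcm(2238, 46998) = 46998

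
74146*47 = 3484862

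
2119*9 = 19071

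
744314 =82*9077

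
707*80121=56645547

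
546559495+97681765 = 644241260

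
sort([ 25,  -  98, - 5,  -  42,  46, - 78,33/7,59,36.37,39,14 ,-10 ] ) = [ - 98 , - 78 ,-42,-10 ,-5 , 33/7,14, 25,36.37, 39,46,59]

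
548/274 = 2=2.00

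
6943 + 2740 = 9683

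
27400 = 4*6850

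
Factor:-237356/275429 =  - 2^2*11^(-1 )*73^( - 1)*173^1 = - 692/803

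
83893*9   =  755037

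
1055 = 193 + 862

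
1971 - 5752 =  -3781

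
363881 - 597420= - 233539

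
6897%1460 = 1057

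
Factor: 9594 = 2^1*3^2*13^1 * 41^1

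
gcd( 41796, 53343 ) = 9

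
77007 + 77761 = 154768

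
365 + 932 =1297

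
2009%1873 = 136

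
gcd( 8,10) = 2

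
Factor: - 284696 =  - 2^3*19^1*1873^1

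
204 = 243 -39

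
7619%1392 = 659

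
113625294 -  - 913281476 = 1026906770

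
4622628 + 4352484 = 8975112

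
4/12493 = 4/12493 = 0.00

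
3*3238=9714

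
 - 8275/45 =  - 1655/9 = - 183.89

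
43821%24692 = 19129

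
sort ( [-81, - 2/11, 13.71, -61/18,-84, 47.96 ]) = [ - 84,-81, - 61/18,  -  2/11,13.71, 47.96 ] 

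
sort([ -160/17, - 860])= [- 860, - 160/17] 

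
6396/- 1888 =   -  4 + 289/472 = - 3.39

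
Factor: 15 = 3^1*5^1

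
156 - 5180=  - 5024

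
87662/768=114 + 55/384 = 114.14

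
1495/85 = 299/17 =17.59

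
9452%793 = 729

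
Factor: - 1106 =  - 2^1*7^1*79^1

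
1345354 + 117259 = 1462613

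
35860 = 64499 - 28639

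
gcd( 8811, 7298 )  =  89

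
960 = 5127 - 4167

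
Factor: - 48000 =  - 2^7*3^1*5^3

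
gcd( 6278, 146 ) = 146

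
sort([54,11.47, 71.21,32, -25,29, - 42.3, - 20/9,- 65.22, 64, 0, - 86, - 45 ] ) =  [ - 86, - 65.22, - 45, - 42.3,-25, - 20/9,0 , 11.47,29, 32 , 54,64,71.21]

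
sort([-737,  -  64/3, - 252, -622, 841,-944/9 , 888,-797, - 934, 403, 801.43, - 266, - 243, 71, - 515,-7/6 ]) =[- 934,-797,-737,-622, - 515, - 266 ,-252, - 243,-944/9,-64/3,- 7/6,71,403, 801.43, 841, 888] 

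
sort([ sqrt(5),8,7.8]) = [ sqrt(5), 7.8, 8]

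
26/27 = 26/27 = 0.96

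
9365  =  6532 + 2833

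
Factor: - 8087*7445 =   -  60207715 = - 5^1*  1489^1*8087^1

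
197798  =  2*98899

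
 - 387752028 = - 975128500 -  - 587376472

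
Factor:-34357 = -17^1*43^1*47^1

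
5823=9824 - 4001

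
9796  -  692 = 9104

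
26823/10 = 26823/10= 2682.30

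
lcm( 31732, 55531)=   222124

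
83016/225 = 368 + 24/25 = 368.96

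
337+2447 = 2784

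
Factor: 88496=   2^4 *5531^1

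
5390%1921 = 1548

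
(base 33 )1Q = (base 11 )54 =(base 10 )59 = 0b111011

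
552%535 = 17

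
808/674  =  1+67/337 = 1.20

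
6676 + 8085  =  14761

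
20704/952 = 2588/119 =21.75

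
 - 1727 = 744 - 2471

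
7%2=1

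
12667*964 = 12210988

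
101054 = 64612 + 36442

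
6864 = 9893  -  3029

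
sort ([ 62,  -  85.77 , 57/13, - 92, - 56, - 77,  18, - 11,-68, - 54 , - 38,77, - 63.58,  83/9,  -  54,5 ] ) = [ - 92, - 85.77 , - 77, - 68,-63.58, - 56, - 54,-54,-38, - 11,57/13,5,83/9,18, 62, 77]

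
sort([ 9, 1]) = [ 1 , 9 ] 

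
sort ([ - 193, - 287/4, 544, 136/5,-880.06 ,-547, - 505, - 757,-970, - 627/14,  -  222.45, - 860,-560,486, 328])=[ - 970,-880.06 ,-860, - 757,-560, - 547, - 505,  -  222.45, - 193, - 287/4,-627/14, 136/5, 328, 486 , 544]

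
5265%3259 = 2006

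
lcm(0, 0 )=0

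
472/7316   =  2/31= 0.06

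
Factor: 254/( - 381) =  -2/3 = - 2^1*3^( - 1 ) 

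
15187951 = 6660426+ 8527525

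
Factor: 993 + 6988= 23^1*347^1 = 7981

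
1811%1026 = 785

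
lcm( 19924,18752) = 318784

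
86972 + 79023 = 165995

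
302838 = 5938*51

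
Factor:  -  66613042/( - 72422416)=33306521/36211208 = 2^( - 3)*11^(-1)*3943^1*8447^1*411491^( -1 ) 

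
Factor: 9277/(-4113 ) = -3^ (  -  2)*457^( - 1 )*9277^1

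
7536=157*48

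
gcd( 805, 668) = 1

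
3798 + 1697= 5495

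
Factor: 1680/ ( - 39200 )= -3/70= - 2^( - 1 )*3^1*5^( - 1 ) * 7^(-1 ) 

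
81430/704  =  40715/352 = 115.67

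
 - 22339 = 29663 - 52002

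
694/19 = 694/19 = 36.53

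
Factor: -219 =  - 3^1 * 73^1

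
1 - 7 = - 6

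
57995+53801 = 111796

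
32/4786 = 16/2393  =  0.01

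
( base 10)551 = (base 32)h7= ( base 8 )1047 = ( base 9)672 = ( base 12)39b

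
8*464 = 3712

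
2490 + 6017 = 8507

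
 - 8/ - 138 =4/69 = 0.06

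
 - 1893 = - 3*631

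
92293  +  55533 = 147826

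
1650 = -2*( - 825 )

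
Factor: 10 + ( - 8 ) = 2 = 2^1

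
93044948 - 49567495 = 43477453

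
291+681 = 972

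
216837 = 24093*9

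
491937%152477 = 34506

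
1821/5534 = 1821/5534 = 0.33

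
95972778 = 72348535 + 23624243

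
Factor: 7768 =2^3* 971^1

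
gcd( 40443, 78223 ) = 1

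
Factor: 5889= 3^1 * 13^1*151^1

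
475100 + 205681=680781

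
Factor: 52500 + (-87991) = -35491 = -35491^1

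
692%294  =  104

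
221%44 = 1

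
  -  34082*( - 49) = 1670018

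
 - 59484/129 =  - 462 + 38/43=- 461.12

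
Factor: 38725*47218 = 1828517050 =2^1 * 5^2*1549^1*23609^1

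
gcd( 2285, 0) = 2285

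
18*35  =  630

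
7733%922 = 357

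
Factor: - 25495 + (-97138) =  - 122633 = - 7^1*17519^1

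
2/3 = 2/3 = 0.67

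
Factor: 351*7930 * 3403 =2^1 *3^3*5^1 * 13^2*41^1*61^1  *83^1 = 9472012290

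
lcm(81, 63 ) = 567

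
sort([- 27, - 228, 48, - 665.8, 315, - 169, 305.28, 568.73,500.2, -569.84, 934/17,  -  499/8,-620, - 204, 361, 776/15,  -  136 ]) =[-665.8,-620, -569.84, - 228, - 204,  -  169,  -  136 , - 499/8, -27,48,776/15, 934/17,305.28, 315, 361, 500.2, 568.73]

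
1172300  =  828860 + 343440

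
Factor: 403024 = 2^4*25189^1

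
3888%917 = 220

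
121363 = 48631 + 72732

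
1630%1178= 452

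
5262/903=1754/301 =5.83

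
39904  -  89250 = - 49346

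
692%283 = 126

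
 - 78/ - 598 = 3/23 = 0.13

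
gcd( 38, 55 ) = 1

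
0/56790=0 = 0.00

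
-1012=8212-9224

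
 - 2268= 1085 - 3353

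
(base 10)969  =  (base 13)597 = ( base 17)360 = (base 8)1711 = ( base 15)449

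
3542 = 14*253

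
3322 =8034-4712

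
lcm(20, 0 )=0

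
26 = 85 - 59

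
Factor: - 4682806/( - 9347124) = 2341403/4673562  =  2^(- 1)*3^( - 1 )*  778927^( - 1)*2341403^1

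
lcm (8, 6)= 24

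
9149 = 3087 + 6062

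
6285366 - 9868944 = - 3583578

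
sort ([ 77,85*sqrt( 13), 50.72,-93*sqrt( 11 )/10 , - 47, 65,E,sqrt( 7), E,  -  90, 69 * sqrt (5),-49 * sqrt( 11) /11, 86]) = [ - 90, - 47 ,-93*sqrt( 11 )/10, - 49 * sqrt(11)/11, sqrt( 7),E, E, 50.72,65, 77,86, 69* sqrt( 5),85*sqrt(13 )]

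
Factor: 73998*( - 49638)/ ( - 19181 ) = 3673112724/19181  =  2^2*3^3*4111^1 * 8273^1*19181^( - 1)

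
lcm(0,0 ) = 0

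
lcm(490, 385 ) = 5390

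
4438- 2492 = 1946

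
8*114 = 912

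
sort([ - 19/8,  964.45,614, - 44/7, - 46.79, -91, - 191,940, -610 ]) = [ - 610, -191, - 91, - 46.79, - 44/7, - 19/8,614,940 , 964.45] 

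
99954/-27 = - 3702  +  0/1 = -3702.00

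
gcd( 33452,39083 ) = 1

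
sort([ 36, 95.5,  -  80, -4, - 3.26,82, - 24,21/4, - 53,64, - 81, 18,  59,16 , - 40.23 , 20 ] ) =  [-81, - 80,  -  53, - 40.23, - 24, - 4,  -  3.26,21/4,16,18,20,36 , 59,64,82,95.5]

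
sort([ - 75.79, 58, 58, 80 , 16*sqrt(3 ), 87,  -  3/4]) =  [ - 75.79,-3/4,16*sqrt (3 ),58, 58, 80, 87]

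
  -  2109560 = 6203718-8313278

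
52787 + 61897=114684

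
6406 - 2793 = 3613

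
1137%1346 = 1137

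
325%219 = 106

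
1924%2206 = 1924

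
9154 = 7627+1527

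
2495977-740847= 1755130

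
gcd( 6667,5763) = 113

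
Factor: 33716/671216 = 2^( - 2 )*7^(-1)*13^( - 1)*461^( - 1)*8429^1 = 8429/167804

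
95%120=95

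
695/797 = 695/797 = 0.87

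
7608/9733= 7608/9733 = 0.78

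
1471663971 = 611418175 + 860245796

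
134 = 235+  - 101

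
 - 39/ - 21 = 1  +  6/7 = 1.86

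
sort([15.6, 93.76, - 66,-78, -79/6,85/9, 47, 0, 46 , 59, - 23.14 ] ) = [  -  78, -66,-23.14,-79/6 , 0, 85/9, 15.6,46,47, 59,  93.76]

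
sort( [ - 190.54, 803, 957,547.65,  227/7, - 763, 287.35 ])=[ - 763,- 190.54 , 227/7, 287.35,547.65, 803,957]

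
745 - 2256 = - 1511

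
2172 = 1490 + 682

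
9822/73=9822/73 = 134.55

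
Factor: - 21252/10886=- 2^1*3^1*7^1*11^1*23^1*5443^( - 1 ) = - 10626/5443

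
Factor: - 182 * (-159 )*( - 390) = - 11285820 = - 2^2*3^2*5^1 * 7^1*13^2*53^1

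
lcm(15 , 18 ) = 90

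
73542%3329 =304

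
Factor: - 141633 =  - 3^2 *15737^1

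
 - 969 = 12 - 981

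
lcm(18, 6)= 18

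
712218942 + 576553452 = 1288772394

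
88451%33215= 22021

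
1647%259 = 93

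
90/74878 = 45/37439 = 0.00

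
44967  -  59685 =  - 14718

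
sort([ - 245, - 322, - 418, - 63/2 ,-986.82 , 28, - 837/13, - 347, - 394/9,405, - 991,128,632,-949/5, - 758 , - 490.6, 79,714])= [- 991,-986.82, - 758, - 490.6, - 418, - 347, - 322, - 245, - 949/5, -837/13, - 394/9, - 63/2, 28,79 , 128, 405, 632,714 ] 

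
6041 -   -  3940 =9981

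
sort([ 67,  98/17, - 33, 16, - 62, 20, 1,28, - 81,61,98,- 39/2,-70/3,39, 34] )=[ - 81, - 62, - 33,- 70/3  , - 39/2, 1,98/17,16,20,28,  34,39,61,67,98 ]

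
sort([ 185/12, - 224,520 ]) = [  -  224, 185/12,520]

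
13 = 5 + 8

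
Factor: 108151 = 37^2 * 79^1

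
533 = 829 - 296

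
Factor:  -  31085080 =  - 2^3 *5^1*13^1 * 59779^1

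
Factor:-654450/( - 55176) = 109075/9196 = 2^(- 2 )*5^2*11^ ( - 2)*19^(- 1) * 4363^1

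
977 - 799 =178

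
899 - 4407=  - 3508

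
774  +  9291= 10065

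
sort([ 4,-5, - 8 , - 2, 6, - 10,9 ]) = [ - 10,- 8, - 5,-2,4,6, 9]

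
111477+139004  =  250481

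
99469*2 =198938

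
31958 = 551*58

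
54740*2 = 109480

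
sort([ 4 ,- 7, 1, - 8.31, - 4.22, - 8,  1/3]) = [ - 8.31, - 8, - 7,  -  4.22, 1/3, 1,4] 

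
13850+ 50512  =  64362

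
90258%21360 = 4818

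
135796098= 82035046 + 53761052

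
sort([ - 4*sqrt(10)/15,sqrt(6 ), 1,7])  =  [ - 4 * sqrt(10 ) /15,1 , sqrt ( 6), 7] 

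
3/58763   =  3/58763 = 0.00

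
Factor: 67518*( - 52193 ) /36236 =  - 2^( - 1 )*3^2 *11^2*19^1 * 31^1*41^1*67^1*9059^ ( - 1 ) = - 1761983487/18118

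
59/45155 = 59/45155=0.00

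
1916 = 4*479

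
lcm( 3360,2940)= 23520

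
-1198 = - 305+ - 893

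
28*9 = 252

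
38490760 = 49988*770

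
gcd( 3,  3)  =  3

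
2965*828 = 2455020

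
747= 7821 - 7074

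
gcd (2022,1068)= 6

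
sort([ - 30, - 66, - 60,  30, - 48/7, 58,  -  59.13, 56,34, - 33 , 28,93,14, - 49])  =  [ - 66, - 60, - 59.13,-49, - 33,- 30,-48/7,14, 28,30,34,56,58,93 ]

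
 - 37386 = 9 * ( - 4154)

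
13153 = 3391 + 9762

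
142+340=482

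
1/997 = 1/997 = 0.00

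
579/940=579/940  =  0.62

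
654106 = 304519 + 349587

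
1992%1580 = 412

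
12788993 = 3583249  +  9205744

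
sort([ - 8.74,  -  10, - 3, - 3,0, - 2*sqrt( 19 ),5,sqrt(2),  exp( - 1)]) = [ - 10,- 8.74, - 2*sqrt ( 19 ), - 3, - 3,0,exp( - 1 ), sqrt( 2 ),5]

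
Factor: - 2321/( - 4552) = 2^(  -  3 )*11^1*211^1*569^ ( - 1)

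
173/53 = 3 + 14/53 = 3.26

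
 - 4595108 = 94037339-98632447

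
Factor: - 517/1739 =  - 11/37 = - 11^1* 37^( - 1) 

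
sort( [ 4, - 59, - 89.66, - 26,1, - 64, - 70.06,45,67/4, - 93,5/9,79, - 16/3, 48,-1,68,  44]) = [  -  93, - 89.66, - 70.06,-64, - 59 ,  -  26, - 16/3 , - 1, 5/9,1,4,67/4,44,  45,48, 68,79] 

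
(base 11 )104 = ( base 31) 41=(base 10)125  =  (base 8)175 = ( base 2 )1111101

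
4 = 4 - 0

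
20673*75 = 1550475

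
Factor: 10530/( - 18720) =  - 2^(-4) * 3^2 =- 9/16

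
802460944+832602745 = 1635063689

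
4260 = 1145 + 3115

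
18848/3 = 18848/3=6282.67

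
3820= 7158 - 3338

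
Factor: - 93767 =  - 41^1  *  2287^1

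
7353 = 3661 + 3692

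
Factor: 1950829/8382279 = 3^( - 1)*47^1*41507^1 * 2794093^( - 1) 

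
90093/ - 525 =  - 172 + 69/175 =- 171.61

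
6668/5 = 6668/5= 1333.60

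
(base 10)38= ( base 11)35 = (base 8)46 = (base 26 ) 1c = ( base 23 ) 1f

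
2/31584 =1/15792  =  0.00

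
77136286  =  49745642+27390644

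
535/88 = 535/88 = 6.08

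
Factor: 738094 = 2^1 * 7^1*52721^1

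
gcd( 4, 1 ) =1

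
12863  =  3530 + 9333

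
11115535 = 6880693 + 4234842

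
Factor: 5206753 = 103^1*50551^1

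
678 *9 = 6102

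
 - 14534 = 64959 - 79493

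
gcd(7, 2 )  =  1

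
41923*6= 251538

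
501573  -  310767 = 190806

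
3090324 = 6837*452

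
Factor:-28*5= - 140 = - 2^2*5^1*7^1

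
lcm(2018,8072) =8072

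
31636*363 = 11483868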